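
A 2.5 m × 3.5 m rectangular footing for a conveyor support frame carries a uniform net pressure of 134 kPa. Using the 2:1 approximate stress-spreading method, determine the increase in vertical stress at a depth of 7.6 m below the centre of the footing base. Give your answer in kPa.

By the 2:1 method the load spreads at 1 horizontal : 2 vertical, so at depth z the loaded area has grown by z in each plan dimension:
Δσ = qBL/((B+z)(L+z)) = 134×2.5×3.5/((2.5+7.6)(3.5+7.6)) = 10.458 kPa

Δσ_z ≈ 10.5 kPa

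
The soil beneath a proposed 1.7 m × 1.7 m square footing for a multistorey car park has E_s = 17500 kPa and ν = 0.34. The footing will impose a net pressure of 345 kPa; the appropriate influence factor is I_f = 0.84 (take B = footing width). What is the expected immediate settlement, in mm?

S_e ≈ 24.9 mm

Immediate (elastic) settlement: S_e = q·B·(1−ν²)/E_s · I_f.
S_e = 345 × 1.7 × (1 − 0.34²) / 17500 × 0.84
    = 345 × 1.7 × 0.8844 / 17500 × 0.84
    = 0.0249 m = 24.9 mm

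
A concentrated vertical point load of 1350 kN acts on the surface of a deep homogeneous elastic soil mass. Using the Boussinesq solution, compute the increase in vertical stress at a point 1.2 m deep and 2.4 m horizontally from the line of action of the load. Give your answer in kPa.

Δσ_z ≈ 8.01 kPa

Boussinesq vertical stress below a point load on an elastic half-space:
Δσ_z = 3P/(2πz²) · [1 + (r/z)²]^(−5/2)
r/z = 2.4/1.2 = 2; [1+(r/z)²]^(−5/2) = 0.017889.
Δσ_z = 3×1350/(2π×1.2²) × 0.017889 = 447.62 × 0.017889 = 8.007 kPa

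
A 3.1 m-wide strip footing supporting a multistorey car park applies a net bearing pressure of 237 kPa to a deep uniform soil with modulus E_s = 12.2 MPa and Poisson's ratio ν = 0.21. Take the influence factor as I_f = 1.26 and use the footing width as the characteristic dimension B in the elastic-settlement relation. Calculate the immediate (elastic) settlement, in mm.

S_e ≈ 72.5 mm

Immediate (elastic) settlement: S_e = q·B·(1−ν²)/E_s · I_f.
E_s = 12.2 MPa = 12200 kPa.
S_e = 237 × 3.1 × (1 − 0.21²) / 12200 × 1.26
    = 237 × 3.1 × 0.9559 / 12200 × 1.26
    = 0.07253 m = 72.53 mm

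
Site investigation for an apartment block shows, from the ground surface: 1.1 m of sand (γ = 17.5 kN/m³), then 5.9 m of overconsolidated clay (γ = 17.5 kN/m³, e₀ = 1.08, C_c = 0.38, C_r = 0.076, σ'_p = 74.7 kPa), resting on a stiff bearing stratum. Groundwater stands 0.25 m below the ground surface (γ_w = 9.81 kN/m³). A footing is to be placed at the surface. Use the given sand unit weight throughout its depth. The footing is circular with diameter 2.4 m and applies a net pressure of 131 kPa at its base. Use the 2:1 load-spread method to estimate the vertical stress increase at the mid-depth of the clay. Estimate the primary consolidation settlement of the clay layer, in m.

S_c ≈ 0.0404 m

Mid-depth of clay below the ground surface: z = 1.1 + 5.9/2 = 4.05 m.
Total vertical stress at mid-clay: σ_v = 17.5×1.1 + 17.5×2.95 = 70.875 kPa.
Pore pressure: u = 9.81×(4.05 − 0.25) = 37.278 kPa.
Initial effective stress: σ'_0 = σ_v − u = 70.875 − 37.278 = 33.597 kPa.
Stress increase at mid-clay by the 2:1 spreading method:
Δσ ≈ qD²/(D+z)² = 131×2.4²/(2.4+4.05)² = 18.137 kPa
Final effective stress: σ'_f = 33.597 + 18.137 = 51.734 kPa.
σ'_f = 51.734 ≤ σ'_p = 74.7 kPa, so the clay remains overconsolidated and only the recompression index applies:
S_c = C_r·H/(1+e₀)·log₁₀(σ'_f/σ'_0) = 0.076×5.9/2.08×log₁₀(51.734/33.597)
    = 0.21557 × 0.18748 = 0.04042 m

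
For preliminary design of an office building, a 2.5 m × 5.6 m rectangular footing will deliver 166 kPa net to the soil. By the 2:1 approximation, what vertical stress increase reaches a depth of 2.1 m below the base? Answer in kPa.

Δσ_z ≈ 65.6 kPa

By the 2:1 method the load spreads at 1 horizontal : 2 vertical, so at depth z the loaded area has grown by z in each plan dimension:
Δσ = qBL/((B+z)(L+z)) = 166×2.5×5.6/((2.5+2.1)(5.6+2.1)) = 65.613 kPa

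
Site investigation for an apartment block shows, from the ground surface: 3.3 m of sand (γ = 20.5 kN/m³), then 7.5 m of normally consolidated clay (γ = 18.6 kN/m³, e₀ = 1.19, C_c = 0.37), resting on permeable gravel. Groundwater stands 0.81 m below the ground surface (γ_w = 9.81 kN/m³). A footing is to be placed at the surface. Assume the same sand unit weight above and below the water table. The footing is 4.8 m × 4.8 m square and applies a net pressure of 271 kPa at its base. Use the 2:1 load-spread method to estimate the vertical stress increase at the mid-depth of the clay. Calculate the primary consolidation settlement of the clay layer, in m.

S_c ≈ 0.253 m

Mid-depth of clay below the ground surface: z = 3.3 + 7.5/2 = 7.05 m.
Total vertical stress at mid-clay: σ_v = 20.5×3.3 + 18.6×3.75 = 137.4 kPa.
Pore pressure: u = 9.81×(7.05 − 0.81) = 61.214 kPa.
Initial effective stress: σ'_0 = σ_v − u = 137.4 − 61.214 = 76.186 kPa.
Stress increase at mid-clay by the 2:1 spreading method:
Δσ = qBL/((B+z)(L+z)) = 271×4.8×4.8/((4.8+7.05)(4.8+7.05)) = 44.465 kPa
Final effective stress: σ'_f = σ'_0 + Δσ = 76.186 + 44.465 = 120.65 kPa.
Normally consolidated clay, so the full stress increment lies on the virgin compression line:
S_c = C_c·H/(1+e₀)·log₁₀(σ'_f/σ'_0) = 0.37×7.5/(1+1.19)×log₁₀(120.65/76.186)
    = 1.2671 × 0.19965 = 0.253 m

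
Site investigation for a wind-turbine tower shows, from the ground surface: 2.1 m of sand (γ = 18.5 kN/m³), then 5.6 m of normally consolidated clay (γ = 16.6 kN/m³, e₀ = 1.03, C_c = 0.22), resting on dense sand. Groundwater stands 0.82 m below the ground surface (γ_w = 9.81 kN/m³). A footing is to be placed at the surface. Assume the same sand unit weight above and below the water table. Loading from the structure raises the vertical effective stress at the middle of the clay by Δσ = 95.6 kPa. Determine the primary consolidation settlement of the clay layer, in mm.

Mid-depth of clay below the ground surface: z = 2.1 + 5.6/2 = 4.9 m.
Total vertical stress at mid-clay: σ_v = 18.5×2.1 + 16.6×2.8 = 85.33 kPa.
Pore pressure: u = 9.81×(4.9 − 0.82) = 40.025 kPa.
Initial effective stress: σ'_0 = σ_v − u = 85.33 − 40.025 = 45.305 kPa.
Final effective stress: σ'_f = σ'_0 + Δσ = 45.305 + 95.6 = 140.91 kPa.
Normally consolidated clay, so the full stress increment lies on the virgin compression line:
S_c = C_c·H/(1+e₀)·log₁₀(σ'_f/σ'_0) = 0.22×5.6/(1+1.03)×log₁₀(140.91/45.305)
    = 0.6069 × 0.4928 = 0.2991 m

S_c ≈ 299 mm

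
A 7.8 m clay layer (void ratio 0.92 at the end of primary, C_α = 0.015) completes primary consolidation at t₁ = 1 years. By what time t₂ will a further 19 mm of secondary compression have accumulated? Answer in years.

t₂ ≈ 2.05 years

S_s = C_α·H/(1+e_p)·log₁₀(t₂/t₁) ⇒ log₁₀(t₂/t₁) = S_s·(1+e_p)/(C_α·H).
log₁₀(t₂/t₁) = 0.019 × (1+0.92) / (0.015×7.8) = 0.3118
t₂ = t₁ × 10^0.3118 = 1 × 2.05 = 2.05 years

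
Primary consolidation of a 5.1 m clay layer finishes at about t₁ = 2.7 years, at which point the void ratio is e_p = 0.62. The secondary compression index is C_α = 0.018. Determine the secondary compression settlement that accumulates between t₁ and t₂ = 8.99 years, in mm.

Secondary compression: S_s = C_α·H/(1+e_p)·log₁₀(t₂/t₁)
S_s = 0.018×5.1/(1+0.62)×log₁₀(8.99/2.7)
    = 0.05667 × 0.5224 = 0.0296 m

S_s ≈ 29.6 mm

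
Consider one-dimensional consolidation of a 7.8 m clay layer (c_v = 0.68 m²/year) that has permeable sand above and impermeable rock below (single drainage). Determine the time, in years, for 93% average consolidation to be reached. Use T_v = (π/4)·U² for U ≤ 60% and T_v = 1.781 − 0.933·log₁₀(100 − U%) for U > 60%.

Drainage path length: H_d = H = 7.8 m (single drainage).
U > 60%: T_v = 1.781 − 0.933·log₁₀(100 − 93) = 0.99252.
t = T_v·H_d²/c_v = 0.99252×7.8²/0.68 = 88.8 years.

t ≈ 88.8 years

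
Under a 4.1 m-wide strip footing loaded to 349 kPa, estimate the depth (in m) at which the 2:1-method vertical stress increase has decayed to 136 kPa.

z ≈ 6.42 m

2:1 spreading — at depth z the loaded area has grown by z in each plan dimension:
qB/(B+z) = Δσ_z ⇒ z = qB/Δσ_z − B = 349×4.1/136 − 4.1 = 6.421 m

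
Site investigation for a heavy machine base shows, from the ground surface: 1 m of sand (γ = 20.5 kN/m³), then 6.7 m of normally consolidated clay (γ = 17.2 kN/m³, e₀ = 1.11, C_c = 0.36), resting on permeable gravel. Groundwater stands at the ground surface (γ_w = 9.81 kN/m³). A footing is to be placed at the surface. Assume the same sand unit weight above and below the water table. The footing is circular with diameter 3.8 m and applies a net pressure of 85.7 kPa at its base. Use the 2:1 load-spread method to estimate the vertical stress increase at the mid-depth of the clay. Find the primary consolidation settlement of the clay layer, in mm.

S_c ≈ 210 mm

Mid-depth of clay below the ground surface: z = 1 + 6.7/2 = 4.35 m.
Total vertical stress at mid-clay: σ_v = 20.5×1 + 17.2×3.35 = 78.12 kPa.
Pore pressure: u = 9.81×(4.35 − 0) = 42.673 kPa.
Initial effective stress: σ'_0 = σ_v − u = 78.12 − 42.673 = 35.447 kPa.
Stress increase at mid-clay by the 2:1 spreading method:
Δσ ≈ qD²/(D+z)² = 85.7×3.8²/(3.8+4.35)² = 18.631 kPa
Final effective stress: σ'_f = σ'_0 + Δσ = 35.447 + 18.631 = 54.078 kPa.
Normally consolidated clay, so the full stress increment lies on the virgin compression line:
S_c = C_c·H/(1+e₀)·log₁₀(σ'_f/σ'_0) = 0.36×6.7/(1+1.11)×log₁₀(54.078/35.447)
    = 1.1431 × 0.18344 = 0.2097 m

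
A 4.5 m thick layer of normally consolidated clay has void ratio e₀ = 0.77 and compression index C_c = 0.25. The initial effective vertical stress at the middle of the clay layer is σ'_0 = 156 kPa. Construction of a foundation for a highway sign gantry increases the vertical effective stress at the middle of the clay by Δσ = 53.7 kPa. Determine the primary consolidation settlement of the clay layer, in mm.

S_c ≈ 81.7 mm

Final effective stress: σ'_f = σ'_0 + Δσ = 156 + 53.7 = 209.7 kPa.
Normally consolidated clay, so the full stress increment lies on the virgin compression line:
S_c = C_c·H/(1+e₀)·log₁₀(σ'_f/σ'_0) = 0.25×4.5/(1+0.77)×log₁₀(209.7/156)
    = 0.63559 × 0.12847 = 0.08165 m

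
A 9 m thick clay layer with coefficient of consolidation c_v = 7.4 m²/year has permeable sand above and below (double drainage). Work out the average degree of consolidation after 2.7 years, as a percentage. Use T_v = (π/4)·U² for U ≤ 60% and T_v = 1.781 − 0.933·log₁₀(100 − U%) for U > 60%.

Drainage path length: H_d = H/2 = 4.5 m (double drainage).
T_v = c_v·t/H_d² = 7.4×2.7/4.5² = 0.98667.
T_v = 0.98667 corresponds to the U > 60% branch:
U = 1 − 10^((1.781 − T_v)/0.933)/100 = 0.929

U ≈ 92.9 %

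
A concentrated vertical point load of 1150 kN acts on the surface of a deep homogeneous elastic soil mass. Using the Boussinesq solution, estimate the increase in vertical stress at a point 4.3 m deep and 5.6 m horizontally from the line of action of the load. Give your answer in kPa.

Boussinesq vertical stress below a point load on an elastic half-space:
Δσ_z = 3P/(2πz²) · [1 + (r/z)²]^(−5/2)
r/z = 5.6/4.3 = 1.3023; [1+(r/z)²]^(−5/2) = 0.083788.
Δσ_z = 3×1150/(2π×4.3²) × 0.083788 = 29.696 × 0.083788 = 2.488 kPa

Δσ_z ≈ 2.49 kPa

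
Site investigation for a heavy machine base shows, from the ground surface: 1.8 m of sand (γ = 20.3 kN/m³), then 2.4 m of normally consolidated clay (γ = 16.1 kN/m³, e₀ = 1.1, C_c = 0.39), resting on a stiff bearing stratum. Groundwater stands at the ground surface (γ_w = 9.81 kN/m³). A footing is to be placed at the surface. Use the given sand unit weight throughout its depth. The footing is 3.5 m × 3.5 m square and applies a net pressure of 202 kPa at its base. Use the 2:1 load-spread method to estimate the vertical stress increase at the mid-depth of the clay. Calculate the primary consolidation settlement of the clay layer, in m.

S_c ≈ 0.226 m

Mid-depth of clay below the ground surface: z = 1.8 + 2.4/2 = 3 m.
Total vertical stress at mid-clay: σ_v = 20.3×1.8 + 16.1×1.2 = 55.86 kPa.
Pore pressure: u = 9.81×(3 − 0) = 29.43 kPa.
Initial effective stress: σ'_0 = σ_v − u = 55.86 − 29.43 = 26.43 kPa.
Stress increase at mid-clay by the 2:1 spreading method:
Δσ = qBL/((B+z)(L+z)) = 202×3.5×3.5/((3.5+3)(3.5+3)) = 58.568 kPa
Final effective stress: σ'_f = σ'_0 + Δσ = 26.43 + 58.568 = 84.998 kPa.
Normally consolidated clay, so the full stress increment lies on the virgin compression line:
S_c = C_c·H/(1+e₀)·log₁₀(σ'_f/σ'_0) = 0.39×2.4/(1+1.1)×log₁₀(84.998/26.43)
    = 0.44571 × 0.50731 = 0.2261 m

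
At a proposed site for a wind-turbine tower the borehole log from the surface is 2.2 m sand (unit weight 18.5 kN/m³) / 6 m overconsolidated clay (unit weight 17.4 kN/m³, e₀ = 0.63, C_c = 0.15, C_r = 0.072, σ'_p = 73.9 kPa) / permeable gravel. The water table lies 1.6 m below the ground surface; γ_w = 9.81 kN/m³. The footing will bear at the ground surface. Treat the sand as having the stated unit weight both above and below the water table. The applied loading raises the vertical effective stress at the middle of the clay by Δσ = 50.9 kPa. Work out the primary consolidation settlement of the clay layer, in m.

Mid-depth of clay below the ground surface: z = 2.2 + 6/2 = 5.2 m.
Total vertical stress at mid-clay: σ_v = 18.5×2.2 + 17.4×3 = 92.9 kPa.
Pore pressure: u = 9.81×(5.2 − 1.6) = 35.316 kPa.
Initial effective stress: σ'_0 = σ_v − u = 92.9 − 35.316 = 57.584 kPa.
Final effective stress: σ'_f = 57.584 + 50.9 = 108.48 kPa.
σ'_f = 108.48 > σ'_p = 73.9 kPa, so the stress path crosses the preconsolidation pressure — recompression up to σ'_p, then virgin compression beyond:
S_c = H/(1+e₀)·[C_r·log₁₀(σ'_p/σ'_0) + C_c·log₁₀(σ'_f/σ'_p)]
    = 6/1.63 × [0.072×log₁₀(73.9/57.584) + 0.15×log₁₀(108.48/73.9)]
    = 3.681 × [0.0078007 + 0.025006] = 0.1208 m

S_c ≈ 0.121 m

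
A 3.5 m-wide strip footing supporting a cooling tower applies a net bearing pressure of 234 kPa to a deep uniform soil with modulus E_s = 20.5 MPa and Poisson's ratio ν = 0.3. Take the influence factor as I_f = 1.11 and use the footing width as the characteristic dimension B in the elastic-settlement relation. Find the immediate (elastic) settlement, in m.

S_e ≈ 0.0404 m

Immediate (elastic) settlement: S_e = q·B·(1−ν²)/E_s · I_f.
E_s = 20.5 MPa = 20500 kPa.
S_e = 234 × 3.5 × (1 − 0.3²) / 20500 × 1.11
    = 234 × 3.5 × 0.91 / 20500 × 1.11
    = 0.04035 m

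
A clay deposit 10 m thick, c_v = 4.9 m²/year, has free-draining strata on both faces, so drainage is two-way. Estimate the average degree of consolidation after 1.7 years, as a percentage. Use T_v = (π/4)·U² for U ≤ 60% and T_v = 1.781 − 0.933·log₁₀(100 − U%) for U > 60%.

U ≈ 64.4 %

Drainage path length: H_d = H/2 = 5 m (double drainage).
T_v = c_v·t/H_d² = 4.9×1.7/5² = 0.3332.
T_v = 0.3332 corresponds to the U > 60% branch:
U = 1 − 10^((1.781 − T_v)/0.933)/100 = 0.6437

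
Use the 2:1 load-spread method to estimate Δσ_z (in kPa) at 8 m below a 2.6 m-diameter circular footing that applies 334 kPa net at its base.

By the 2:1 method the load spreads at 1 horizontal : 2 vertical, so at depth z the loaded area has grown by z in each plan dimension:
Δσ ≈ qD²/(D+z)² = 334×2.6²/(2.6+8)² = 20.095 kPa

Δσ_z ≈ 20.1 kPa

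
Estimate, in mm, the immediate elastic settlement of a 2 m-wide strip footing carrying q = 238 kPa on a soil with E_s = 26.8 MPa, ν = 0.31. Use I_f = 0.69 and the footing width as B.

Immediate (elastic) settlement: S_e = q·B·(1−ν²)/E_s · I_f.
E_s = 26.8 MPa = 26800 kPa.
S_e = 238 × 2 × (1 − 0.31²) / 26800 × 0.69
    = 238 × 2 × 0.9039 / 26800 × 0.69
    = 0.01108 m = 11.08 mm

S_e ≈ 11.1 mm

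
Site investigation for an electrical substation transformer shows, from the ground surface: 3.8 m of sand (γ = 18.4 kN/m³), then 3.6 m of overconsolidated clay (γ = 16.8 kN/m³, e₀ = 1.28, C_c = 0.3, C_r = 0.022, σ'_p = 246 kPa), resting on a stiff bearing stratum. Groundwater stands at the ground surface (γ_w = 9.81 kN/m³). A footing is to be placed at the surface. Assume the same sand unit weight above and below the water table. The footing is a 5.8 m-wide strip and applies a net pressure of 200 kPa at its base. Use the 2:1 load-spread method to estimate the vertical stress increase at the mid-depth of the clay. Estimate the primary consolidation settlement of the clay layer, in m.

S_c ≈ 0.0178 m

Mid-depth of clay below the ground surface: z = 3.8 + 3.6/2 = 5.6 m.
Total vertical stress at mid-clay: σ_v = 18.4×3.8 + 16.8×1.8 = 100.16 kPa.
Pore pressure: u = 9.81×(5.6 − 0) = 54.936 kPa.
Initial effective stress: σ'_0 = σ_v − u = 100.16 − 54.936 = 45.224 kPa.
Stress increase at mid-clay by the 2:1 spreading method:
Δσ = qB/(B+z) = 200×5.8/(5.8+5.6) = 101.75 kPa
Final effective stress: σ'_f = 45.224 + 101.75 = 146.97 kPa.
σ'_f = 146.97 ≤ σ'_p = 246 kPa, so the clay remains overconsolidated and only the recompression index applies:
S_c = C_r·H/(1+e₀)·log₁₀(σ'_f/σ'_0) = 0.022×3.6/2.28×log₁₀(146.97/45.224)
    = 0.034736 × 0.51186 = 0.01778 m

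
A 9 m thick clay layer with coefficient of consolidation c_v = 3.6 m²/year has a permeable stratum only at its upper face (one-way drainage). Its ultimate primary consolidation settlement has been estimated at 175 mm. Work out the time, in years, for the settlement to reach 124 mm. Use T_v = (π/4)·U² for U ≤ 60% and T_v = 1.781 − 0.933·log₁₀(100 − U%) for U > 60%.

t ≈ 9.33 years

Drainage path length: H_d = H = 9 m (single drainage).
U = S(t)/S_ult = 124/175 = 0.7086.
U > 60%: T_v = 1.781 − 0.933·log₁₀(100 − 70.857) = 0.41459.
t = T_v·H_d²/c_v = 0.41459×9²/3.6 = 9.328 years.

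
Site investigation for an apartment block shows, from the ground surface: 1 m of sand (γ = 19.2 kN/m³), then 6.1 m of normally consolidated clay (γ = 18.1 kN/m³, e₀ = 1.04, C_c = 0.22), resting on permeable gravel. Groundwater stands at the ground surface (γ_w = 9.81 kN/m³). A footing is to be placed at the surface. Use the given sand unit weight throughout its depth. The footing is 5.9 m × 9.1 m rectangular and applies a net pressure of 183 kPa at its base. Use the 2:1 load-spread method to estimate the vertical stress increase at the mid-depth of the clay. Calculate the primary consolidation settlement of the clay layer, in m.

Mid-depth of clay below the ground surface: z = 1 + 6.1/2 = 4.05 m.
Total vertical stress at mid-clay: σ_v = 19.2×1 + 18.1×3.05 = 74.405 kPa.
Pore pressure: u = 9.81×(4.05 − 0) = 39.73 kPa.
Initial effective stress: σ'_0 = σ_v − u = 74.405 − 39.73 = 34.675 kPa.
Stress increase at mid-clay by the 2:1 spreading method:
Δσ = qBL/((B+z)(L+z)) = 183×5.9×9.1/((5.9+4.05)(9.1+4.05)) = 75.092 kPa
Final effective stress: σ'_f = σ'_0 + Δσ = 34.675 + 75.092 = 109.77 kPa.
Normally consolidated clay, so the full stress increment lies on the virgin compression line:
S_c = C_c·H/(1+e₀)·log₁₀(σ'_f/σ'_0) = 0.22×6.1/(1+1.04)×log₁₀(109.77/34.675)
    = 0.65784 × 0.50047 = 0.3292 m

S_c ≈ 0.329 m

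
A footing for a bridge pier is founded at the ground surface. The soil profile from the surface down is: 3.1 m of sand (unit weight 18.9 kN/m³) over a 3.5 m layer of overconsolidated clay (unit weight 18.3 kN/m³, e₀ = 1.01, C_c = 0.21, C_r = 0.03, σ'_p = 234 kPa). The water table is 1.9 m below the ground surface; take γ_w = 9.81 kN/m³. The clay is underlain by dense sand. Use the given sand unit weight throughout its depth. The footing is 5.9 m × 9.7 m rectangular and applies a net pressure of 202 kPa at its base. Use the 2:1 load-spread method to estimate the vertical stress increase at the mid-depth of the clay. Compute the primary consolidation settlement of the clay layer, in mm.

S_c ≈ 17.9 mm

Mid-depth of clay below the ground surface: z = 3.1 + 3.5/2 = 4.85 m.
Total vertical stress at mid-clay: σ_v = 18.9×3.1 + 18.3×1.75 = 90.615 kPa.
Pore pressure: u = 9.81×(4.85 − 1.9) = 28.94 kPa.
Initial effective stress: σ'_0 = σ_v − u = 90.615 − 28.94 = 61.675 kPa.
Stress increase at mid-clay by the 2:1 spreading method:
Δσ = qBL/((B+z)(L+z)) = 202×5.9×9.7/((5.9+4.85)(9.7+4.85)) = 73.91 kPa
Final effective stress: σ'_f = 61.675 + 73.91 = 135.58 kPa.
σ'_f = 135.58 ≤ σ'_p = 234 kPa, so the clay remains overconsolidated and only the recompression index applies:
S_c = C_r·H/(1+e₀)·log₁₀(σ'_f/σ'_0) = 0.03×3.5/2.01×log₁₀(135.58/61.675)
    = 0.052239 × 0.34209 = 0.01787 m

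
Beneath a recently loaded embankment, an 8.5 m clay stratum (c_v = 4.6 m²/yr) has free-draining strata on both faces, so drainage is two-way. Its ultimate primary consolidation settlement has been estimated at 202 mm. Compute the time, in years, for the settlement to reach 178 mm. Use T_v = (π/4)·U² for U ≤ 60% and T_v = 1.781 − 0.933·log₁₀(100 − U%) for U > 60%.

Drainage path length: H_d = H/2 = 4.25 m (double drainage).
U = S(t)/S_ult = 178/202 = 0.8812.
U > 60%: T_v = 1.781 − 0.933·log₁₀(100 − 88.119) = 0.77816.
t = T_v·H_d²/c_v = 0.77816×4.25²/4.6 = 3.056 years.

t ≈ 3.06 years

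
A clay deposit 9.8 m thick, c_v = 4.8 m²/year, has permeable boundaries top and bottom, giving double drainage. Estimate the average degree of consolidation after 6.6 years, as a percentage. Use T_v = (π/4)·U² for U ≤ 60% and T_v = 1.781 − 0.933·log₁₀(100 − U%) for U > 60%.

Drainage path length: H_d = H/2 = 4.9 m (double drainage).
T_v = c_v·t/H_d² = 4.8×6.6/4.9² = 1.3195.
T_v = 1.3195 corresponds to the U > 60% branch:
U = 1 − 10^((1.781 − T_v)/0.933)/100 = 0.9688

U ≈ 96.9 %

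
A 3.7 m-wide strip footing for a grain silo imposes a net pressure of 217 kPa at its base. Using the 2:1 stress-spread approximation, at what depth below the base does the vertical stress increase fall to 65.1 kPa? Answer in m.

2:1 spreading — at depth z the loaded area has grown by z in each plan dimension:
qB/(B+z) = Δσ_z ⇒ z = qB/Δσ_z − B = 217×3.7/65.1 − 3.7 = 8.633 m

z ≈ 8.63 m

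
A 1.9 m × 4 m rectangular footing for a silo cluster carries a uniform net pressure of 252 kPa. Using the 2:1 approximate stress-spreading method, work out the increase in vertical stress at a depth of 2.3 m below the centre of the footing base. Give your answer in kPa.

By the 2:1 method the load spreads at 1 horizontal : 2 vertical, so at depth z the loaded area has grown by z in each plan dimension:
Δσ = qBL/((B+z)(L+z)) = 252×1.9×4/((1.9+2.3)(4+2.3)) = 72.381 kPa

Δσ_z ≈ 72.4 kPa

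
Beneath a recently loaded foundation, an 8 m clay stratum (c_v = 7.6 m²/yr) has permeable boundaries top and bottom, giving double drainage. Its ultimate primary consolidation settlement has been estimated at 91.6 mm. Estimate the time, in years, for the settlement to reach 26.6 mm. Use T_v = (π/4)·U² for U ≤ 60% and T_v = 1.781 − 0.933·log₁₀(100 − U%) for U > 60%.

t ≈ 0.139 years

Drainage path length: H_d = H/2 = 4 m (double drainage).
U = S(t)/S_ult = 26.6/91.6 = 0.2904.
U ≤ 60%: T_v = (π/4)·U² = (π/4)×0.29039² = 0.066231.
t = T_v·H_d²/c_v = 0.066231×4²/7.6 = 0.1394 years.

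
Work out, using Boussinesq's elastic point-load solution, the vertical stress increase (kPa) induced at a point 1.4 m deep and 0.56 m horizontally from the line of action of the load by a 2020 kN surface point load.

Boussinesq vertical stress below a point load on an elastic half-space:
Δσ_z = 3P/(2πz²) · [1 + (r/z)²]^(−5/2)
r/z = 0.56/1.4 = 0.4; [1+(r/z)²]^(−5/2) = 0.69001.
Δσ_z = 3×2020/(2π×1.4²) × 0.69001 = 492.08 × 0.69001 = 339.5 kPa

Δσ_z ≈ 340 kPa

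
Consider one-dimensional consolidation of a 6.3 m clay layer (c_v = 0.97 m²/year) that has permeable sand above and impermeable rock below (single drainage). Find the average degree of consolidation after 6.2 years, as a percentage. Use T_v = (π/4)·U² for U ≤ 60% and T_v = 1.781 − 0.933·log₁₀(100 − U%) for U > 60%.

U ≈ 43.9 %

Drainage path length: H_d = H = 6.3 m (single drainage).
T_v = c_v·t/H_d² = 0.97×6.2/6.3² = 0.15152.
T_v = 0.15152 corresponds to the U ≤ 60% branch:
U = √(4T_v/π) = 0.4392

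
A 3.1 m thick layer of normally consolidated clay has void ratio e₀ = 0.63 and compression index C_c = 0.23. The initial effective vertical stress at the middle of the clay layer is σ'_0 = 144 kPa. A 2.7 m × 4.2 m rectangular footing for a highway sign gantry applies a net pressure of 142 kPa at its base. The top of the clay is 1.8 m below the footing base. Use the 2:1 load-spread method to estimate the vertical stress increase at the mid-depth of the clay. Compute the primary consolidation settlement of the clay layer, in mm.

Mid-depth of clay below the footing base: z = 1.8 + 3.1/2 = 3.35 m.
Stress increase at mid-clay by the 2:1 spreading method:
Δσ = qBL/((B+z)(L+z)) = 142×2.7×4.2/((2.7+3.35)(4.2+3.35)) = 35.253 kPa
Final effective stress: σ'_f = σ'_0 + Δσ = 144 + 35.253 = 179.25 kPa.
Normally consolidated clay, so the full stress increment lies on the virgin compression line:
S_c = C_c·H/(1+e₀)·log₁₀(σ'_f/σ'_0) = 0.23×3.1/(1+0.63)×log₁₀(179.25/144)
    = 0.43742 × 0.095097 = 0.0416 m

S_c ≈ 41.6 mm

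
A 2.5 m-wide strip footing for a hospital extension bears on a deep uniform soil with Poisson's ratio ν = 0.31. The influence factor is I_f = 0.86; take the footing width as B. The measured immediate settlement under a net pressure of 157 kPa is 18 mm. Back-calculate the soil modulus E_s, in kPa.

E_s ≈ 17000 kPa

S_e = q·B·(1−ν²)/E_s · I_f  ⇒  E_s = q·B·(1−ν²)·I_f / S_e.
E_s = 157 × 2.5 × 0.9039 × 0.86 / 0.018 = 16950 kPa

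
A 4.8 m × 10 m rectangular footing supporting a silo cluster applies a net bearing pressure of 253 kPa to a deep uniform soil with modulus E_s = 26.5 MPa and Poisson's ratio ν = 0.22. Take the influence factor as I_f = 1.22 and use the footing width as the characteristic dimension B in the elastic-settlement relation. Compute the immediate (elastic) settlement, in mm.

Immediate (elastic) settlement: S_e = q·B·(1−ν²)/E_s · I_f.
E_s = 26.5 MPa = 26500 kPa.
S_e = 253 × 4.8 × (1 − 0.22²) / 26500 × 1.22
    = 253 × 4.8 × 0.9516 / 26500 × 1.22
    = 0.0532 m = 53.2 mm

S_e ≈ 53.2 mm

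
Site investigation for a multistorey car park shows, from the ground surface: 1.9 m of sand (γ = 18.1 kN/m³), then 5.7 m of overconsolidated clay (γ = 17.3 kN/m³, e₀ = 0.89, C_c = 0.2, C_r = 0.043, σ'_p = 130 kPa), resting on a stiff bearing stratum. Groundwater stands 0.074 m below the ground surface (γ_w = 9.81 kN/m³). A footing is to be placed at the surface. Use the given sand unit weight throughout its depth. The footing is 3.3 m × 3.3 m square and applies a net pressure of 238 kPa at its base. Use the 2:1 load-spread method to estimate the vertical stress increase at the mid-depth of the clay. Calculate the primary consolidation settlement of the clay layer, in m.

S_c ≈ 0.0406 m

Mid-depth of clay below the ground surface: z = 1.9 + 5.7/2 = 4.75 m.
Total vertical stress at mid-clay: σ_v = 18.1×1.9 + 17.3×2.85 = 83.695 kPa.
Pore pressure: u = 9.81×(4.75 − 0.074) = 45.872 kPa.
Initial effective stress: σ'_0 = σ_v − u = 83.695 − 45.872 = 37.823 kPa.
Stress increase at mid-clay by the 2:1 spreading method:
Δσ = qBL/((B+z)(L+z)) = 238×3.3×3.3/((3.3+4.75)(3.3+4.75)) = 39.996 kPa
Final effective stress: σ'_f = 37.823 + 39.996 = 77.819 kPa.
σ'_f = 77.819 ≤ σ'_p = 130 kPa, so the clay remains overconsolidated and only the recompression index applies:
S_c = C_r·H/(1+e₀)·log₁₀(σ'_f/σ'_0) = 0.043×5.7/1.89×log₁₀(77.819/37.823)
    = 0.12968 × 0.31333 = 0.04063 m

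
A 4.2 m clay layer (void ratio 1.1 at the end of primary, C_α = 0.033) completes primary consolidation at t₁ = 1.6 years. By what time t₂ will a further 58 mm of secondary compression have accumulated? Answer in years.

t₂ ≈ 12.1 years

S_s = C_α·H/(1+e_p)·log₁₀(t₂/t₁) ⇒ log₁₀(t₂/t₁) = S_s·(1+e_p)/(C_α·H).
log₁₀(t₂/t₁) = 0.058 × (1+1.1) / (0.033×4.2) = 0.8788
t₂ = t₁ × 10^0.8788 = 1.6 × 7.565 = 12.1 years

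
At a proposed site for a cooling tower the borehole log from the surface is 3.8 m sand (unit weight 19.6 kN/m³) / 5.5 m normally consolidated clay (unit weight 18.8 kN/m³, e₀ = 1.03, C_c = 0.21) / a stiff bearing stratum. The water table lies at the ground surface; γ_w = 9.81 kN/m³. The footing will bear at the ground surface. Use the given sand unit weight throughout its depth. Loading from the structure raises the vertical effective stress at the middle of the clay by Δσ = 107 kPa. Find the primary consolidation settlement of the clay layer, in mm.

Mid-depth of clay below the ground surface: z = 3.8 + 5.5/2 = 6.55 m.
Total vertical stress at mid-clay: σ_v = 19.6×3.8 + 18.8×2.75 = 126.18 kPa.
Pore pressure: u = 9.81×(6.55 − 0) = 64.255 kPa.
Initial effective stress: σ'_0 = σ_v − u = 126.18 − 64.255 = 61.925 kPa.
Final effective stress: σ'_f = σ'_0 + Δσ = 61.925 + 107 = 168.93 kPa.
Normally consolidated clay, so the full stress increment lies on the virgin compression line:
S_c = C_c·H/(1+e₀)·log₁₀(σ'_f/σ'_0) = 0.21×5.5/(1+1.03)×log₁₀(168.93/61.925)
    = 0.56897 × 0.43584 = 0.248 m

S_c ≈ 248 mm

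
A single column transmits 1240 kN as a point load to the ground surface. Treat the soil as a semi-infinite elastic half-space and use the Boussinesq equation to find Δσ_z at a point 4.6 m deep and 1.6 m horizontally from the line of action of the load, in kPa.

Boussinesq vertical stress below a point load on an elastic half-space:
Δσ_z = 3P/(2πz²) · [1 + (r/z)²]^(−5/2)
r/z = 1.6/4.6 = 0.34783; [1+(r/z)²]^(−5/2) = 0.75163.
Δσ_z = 3×1240/(2π×4.6²) × 0.75163 = 27.98 × 0.75163 = 21.03 kPa

Δσ_z ≈ 21 kPa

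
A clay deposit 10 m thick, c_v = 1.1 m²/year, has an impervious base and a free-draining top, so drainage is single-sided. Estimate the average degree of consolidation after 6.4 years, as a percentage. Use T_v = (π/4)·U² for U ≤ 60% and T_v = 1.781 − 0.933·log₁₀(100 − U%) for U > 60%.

Drainage path length: H_d = H = 10 m (single drainage).
T_v = c_v·t/H_d² = 1.1×6.4/10² = 0.0704.
T_v = 0.0704 corresponds to the U ≤ 60% branch:
U = √(4T_v/π) = 0.2994

U ≈ 29.9 %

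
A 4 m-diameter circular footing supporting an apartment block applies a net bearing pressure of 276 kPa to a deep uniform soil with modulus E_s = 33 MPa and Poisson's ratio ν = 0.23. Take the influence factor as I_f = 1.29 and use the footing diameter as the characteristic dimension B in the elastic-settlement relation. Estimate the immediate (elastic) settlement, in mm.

Immediate (elastic) settlement: S_e = q·B·(1−ν²)/E_s · I_f.
E_s = 33 MPa = 33000 kPa.
S_e = 276 × 4 × (1 − 0.23²) / 33000 × 1.29
    = 276 × 4 × 0.9471 / 33000 × 1.29
    = 0.04087 m = 40.87 mm

S_e ≈ 40.9 mm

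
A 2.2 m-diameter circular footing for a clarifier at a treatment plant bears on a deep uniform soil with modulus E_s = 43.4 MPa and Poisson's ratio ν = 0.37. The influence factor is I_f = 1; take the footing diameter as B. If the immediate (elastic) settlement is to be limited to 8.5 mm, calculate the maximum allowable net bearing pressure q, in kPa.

q ≈ 194 kPa

E_s = 43.4 MPa = 43400 kPa.
S_e = q·B·(1−ν²)/E_s · I_f  ⇒  q = S_e·E_s / (B·(1−ν²)·I_f).
q = 0.0085 × 43400 / (2.2 × 0.8631 × 1) = 194.3 kPa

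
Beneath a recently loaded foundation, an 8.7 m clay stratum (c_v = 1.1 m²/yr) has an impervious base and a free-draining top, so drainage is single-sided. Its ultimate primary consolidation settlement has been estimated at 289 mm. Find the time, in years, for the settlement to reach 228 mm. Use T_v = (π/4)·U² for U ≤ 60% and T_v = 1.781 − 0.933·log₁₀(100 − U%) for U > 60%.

Drainage path length: H_d = H = 8.7 m (single drainage).
U = S(t)/S_ult = 228/289 = 0.7889.
U > 60%: T_v = 1.781 − 0.933·log₁₀(100 − 78.893) = 0.5453.
t = T_v·H_d²/c_v = 0.5453×8.7²/1.1 = 37.52 years.

t ≈ 37.5 years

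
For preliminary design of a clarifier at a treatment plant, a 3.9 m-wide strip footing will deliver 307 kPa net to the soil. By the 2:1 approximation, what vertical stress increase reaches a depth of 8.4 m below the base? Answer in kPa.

Δσ_z ≈ 97.3 kPa

By the 2:1 method the load spreads at 1 horizontal : 2 vertical, so at depth z the loaded area has grown by z in each plan dimension:
Δσ = qB/(B+z) = 307×3.9/(3.9+8.4) = 97.341 kPa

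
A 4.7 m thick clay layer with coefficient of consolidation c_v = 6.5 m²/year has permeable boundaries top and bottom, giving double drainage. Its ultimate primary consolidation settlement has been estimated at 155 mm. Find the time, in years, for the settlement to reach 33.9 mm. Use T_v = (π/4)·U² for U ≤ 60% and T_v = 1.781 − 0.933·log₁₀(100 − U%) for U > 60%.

Drainage path length: H_d = H/2 = 2.35 m (double drainage).
U = S(t)/S_ult = 33.9/155 = 0.2187.
U ≤ 60%: T_v = (π/4)·U² = (π/4)×0.21871² = 0.037569.
t = T_v·H_d²/c_v = 0.037569×2.35²/6.5 = 0.03192 years.

t ≈ 0.0319 years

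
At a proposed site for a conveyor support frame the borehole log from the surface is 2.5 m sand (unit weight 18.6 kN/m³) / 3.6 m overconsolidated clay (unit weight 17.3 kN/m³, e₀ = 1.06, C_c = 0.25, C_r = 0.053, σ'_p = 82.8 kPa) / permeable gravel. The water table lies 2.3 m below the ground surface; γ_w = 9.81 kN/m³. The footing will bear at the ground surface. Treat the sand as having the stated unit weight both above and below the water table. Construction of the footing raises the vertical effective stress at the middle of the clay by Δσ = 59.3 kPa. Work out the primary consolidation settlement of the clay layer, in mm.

Mid-depth of clay below the ground surface: z = 2.5 + 3.6/2 = 4.3 m.
Total vertical stress at mid-clay: σ_v = 18.6×2.5 + 17.3×1.8 = 77.64 kPa.
Pore pressure: u = 9.81×(4.3 − 2.3) = 19.62 kPa.
Initial effective stress: σ'_0 = σ_v − u = 77.64 − 19.62 = 58.02 kPa.
Final effective stress: σ'_f = 58.02 + 59.3 = 117.32 kPa.
σ'_f = 117.32 > σ'_p = 82.8 kPa, so the stress path crosses the preconsolidation pressure — recompression up to σ'_p, then virgin compression beyond:
S_c = H/(1+e₀)·[C_r·log₁₀(σ'_p/σ'_0) + C_c·log₁₀(σ'_f/σ'_p)]
    = 3.6/2.06 × [0.053×log₁₀(82.8/58.02) + 0.25×log₁₀(117.32/82.8)]
    = 1.7476 × [0.008186 + 0.037835] = 0.08043 m

S_c ≈ 80.4 mm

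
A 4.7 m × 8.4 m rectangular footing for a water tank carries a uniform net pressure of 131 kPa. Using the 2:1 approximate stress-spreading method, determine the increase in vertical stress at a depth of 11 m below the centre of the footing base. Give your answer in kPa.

By the 2:1 method the load spreads at 1 horizontal : 2 vertical, so at depth z the loaded area has grown by z in each plan dimension:
Δσ = qBL/((B+z)(L+z)) = 131×4.7×8.4/((4.7+11)(8.4+11)) = 16.98 kPa

Δσ_z ≈ 17 kPa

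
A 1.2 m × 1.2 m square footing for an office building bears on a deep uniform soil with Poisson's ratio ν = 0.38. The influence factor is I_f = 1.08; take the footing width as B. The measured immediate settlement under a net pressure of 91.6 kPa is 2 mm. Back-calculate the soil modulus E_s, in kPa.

S_e = q·B·(1−ν²)/E_s · I_f  ⇒  E_s = q·B·(1−ν²)·I_f / S_e.
E_s = 91.6 × 1.2 × 0.8556 × 1.08 / 0.002 = 50790 kPa

E_s ≈ 50800 kPa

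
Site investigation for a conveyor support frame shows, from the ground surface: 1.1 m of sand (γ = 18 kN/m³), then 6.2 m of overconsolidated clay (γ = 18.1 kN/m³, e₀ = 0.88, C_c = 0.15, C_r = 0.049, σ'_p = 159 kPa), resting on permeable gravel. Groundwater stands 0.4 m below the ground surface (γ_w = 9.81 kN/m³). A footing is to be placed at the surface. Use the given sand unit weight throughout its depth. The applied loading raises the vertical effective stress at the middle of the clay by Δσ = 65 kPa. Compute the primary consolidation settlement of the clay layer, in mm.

Mid-depth of clay below the ground surface: z = 1.1 + 6.2/2 = 4.2 m.
Total vertical stress at mid-clay: σ_v = 18×1.1 + 18.1×3.1 = 75.91 kPa.
Pore pressure: u = 9.81×(4.2 − 0.4) = 37.278 kPa.
Initial effective stress: σ'_0 = σ_v − u = 75.91 − 37.278 = 38.632 kPa.
Final effective stress: σ'_f = 38.632 + 65 = 103.63 kPa.
σ'_f = 103.63 ≤ σ'_p = 159 kPa, so the clay remains overconsolidated and only the recompression index applies:
S_c = C_r·H/(1+e₀)·log₁₀(σ'_f/σ'_0) = 0.049×6.2/1.88×log₁₀(103.63/38.632)
    = 0.1616 × 0.42854 = 0.06925 m

S_c ≈ 69.3 mm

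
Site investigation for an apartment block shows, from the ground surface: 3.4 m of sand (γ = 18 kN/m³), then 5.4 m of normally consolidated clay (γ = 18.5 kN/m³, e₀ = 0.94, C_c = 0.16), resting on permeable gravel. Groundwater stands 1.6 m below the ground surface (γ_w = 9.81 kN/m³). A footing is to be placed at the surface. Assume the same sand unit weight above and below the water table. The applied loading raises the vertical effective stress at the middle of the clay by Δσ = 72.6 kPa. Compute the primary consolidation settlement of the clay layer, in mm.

Mid-depth of clay below the ground surface: z = 3.4 + 5.4/2 = 6.1 m.
Total vertical stress at mid-clay: σ_v = 18×3.4 + 18.5×2.7 = 111.15 kPa.
Pore pressure: u = 9.81×(6.1 − 1.6) = 44.145 kPa.
Initial effective stress: σ'_0 = σ_v − u = 111.15 − 44.145 = 67.005 kPa.
Final effective stress: σ'_f = σ'_0 + Δσ = 67.005 + 72.6 = 139.6 kPa.
Normally consolidated clay, so the full stress increment lies on the virgin compression line:
S_c = C_c·H/(1+e₀)·log₁₀(σ'_f/σ'_0) = 0.16×5.4/(1+0.94)×log₁₀(139.6/67.005)
    = 0.44536 × 0.31878 = 0.142 m

S_c ≈ 142 mm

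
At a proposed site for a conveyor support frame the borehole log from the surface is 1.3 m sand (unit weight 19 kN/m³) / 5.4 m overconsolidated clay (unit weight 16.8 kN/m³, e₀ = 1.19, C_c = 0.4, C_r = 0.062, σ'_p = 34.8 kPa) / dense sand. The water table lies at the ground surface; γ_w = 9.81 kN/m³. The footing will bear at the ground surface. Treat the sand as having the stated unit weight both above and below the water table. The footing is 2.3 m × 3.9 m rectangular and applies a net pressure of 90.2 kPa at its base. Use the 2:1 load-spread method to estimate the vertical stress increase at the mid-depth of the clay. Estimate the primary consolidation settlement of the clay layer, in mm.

S_c ≈ 137 mm

Mid-depth of clay below the ground surface: z = 1.3 + 5.4/2 = 4 m.
Total vertical stress at mid-clay: σ_v = 19×1.3 + 16.8×2.7 = 70.06 kPa.
Pore pressure: u = 9.81×(4 − 0) = 39.24 kPa.
Initial effective stress: σ'_0 = σ_v − u = 70.06 − 39.24 = 30.82 kPa.
Stress increase at mid-clay by the 2:1 spreading method:
Δσ = qBL/((B+z)(L+z)) = 90.2×2.3×3.9/((2.3+4)(3.9+4)) = 16.257 kPa
Final effective stress: σ'_f = 30.82 + 16.257 = 47.077 kPa.
σ'_f = 47.077 > σ'_p = 34.8 kPa, so the stress path crosses the preconsolidation pressure — recompression up to σ'_p, then virgin compression beyond:
S_c = H/(1+e₀)·[C_r·log₁₀(σ'_p/σ'_0) + C_c·log₁₀(σ'_f/σ'_p)]
    = 5.4/2.19 × [0.062×log₁₀(34.8/30.82) + 0.4×log₁₀(47.077/34.8)]
    = 2.4658 × [0.0032703 + 0.052492] = 0.1375 m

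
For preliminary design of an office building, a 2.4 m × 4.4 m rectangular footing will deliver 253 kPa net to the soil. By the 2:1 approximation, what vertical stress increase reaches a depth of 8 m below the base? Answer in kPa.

By the 2:1 method the load spreads at 1 horizontal : 2 vertical, so at depth z the loaded area has grown by z in each plan dimension:
Δσ = qBL/((B+z)(L+z)) = 253×2.4×4.4/((2.4+8)(4.4+8)) = 20.717 kPa

Δσ_z ≈ 20.7 kPa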